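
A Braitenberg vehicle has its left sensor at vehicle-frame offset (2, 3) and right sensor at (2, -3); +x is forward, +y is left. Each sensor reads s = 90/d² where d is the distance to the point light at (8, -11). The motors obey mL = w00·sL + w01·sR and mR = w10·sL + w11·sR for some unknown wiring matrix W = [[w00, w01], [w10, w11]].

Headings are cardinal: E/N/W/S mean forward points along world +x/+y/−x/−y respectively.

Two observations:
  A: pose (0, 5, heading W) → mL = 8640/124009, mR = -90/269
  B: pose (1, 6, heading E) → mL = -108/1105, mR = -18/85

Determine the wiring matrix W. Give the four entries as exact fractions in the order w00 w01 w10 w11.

obs A: pose=(0,5,W) → sL=90/269, sR=90/461, mL=8640/124009, mR=-90/269
obs B: pose=(1,6,E) → sL=18/85, sR=90/221, mL=-108/1105, mR=-18/85
sensor matrix S = [[90/269, 90/461], [18/85, 90/221]]; det S = 2601072/27405989
solve [mL_A; mL_B] = S·[w00; w01] and [mR_A; mR_B] = S·[w10; w11]:
  w00 = 1/2, w01 = -1/2, w10 = -1, w11 = 0

1/2 -1/2 -1 0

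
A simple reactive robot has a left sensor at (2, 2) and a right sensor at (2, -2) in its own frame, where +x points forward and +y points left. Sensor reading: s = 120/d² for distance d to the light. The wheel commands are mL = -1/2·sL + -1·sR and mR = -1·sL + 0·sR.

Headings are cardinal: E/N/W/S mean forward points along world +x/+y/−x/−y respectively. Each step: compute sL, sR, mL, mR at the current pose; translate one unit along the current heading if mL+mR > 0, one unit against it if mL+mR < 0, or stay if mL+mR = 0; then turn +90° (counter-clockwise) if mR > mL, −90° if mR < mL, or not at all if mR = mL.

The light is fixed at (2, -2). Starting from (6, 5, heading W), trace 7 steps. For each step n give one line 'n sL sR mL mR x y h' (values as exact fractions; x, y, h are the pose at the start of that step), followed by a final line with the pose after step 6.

0 120/29 24/17 -1716/493 -120/29 6 5 W
1 4/3 12/13 -62/39 -4/3 7 5 N
2 24/5 120/73 -1476/365 -24/5 7 4 W
3 3/2 15/16 -27/16 -3/2 8 4 N
4 24/5 24/13 -276/65 -24/5 8 3 W
5 60/37 12/13 -834/481 -60/37 9 3 N
6 120/29 120/61 -7140/1769 -120/29 9 2 W
final 10 2 N

n=0: pose=(6,5,W); sL=120/29, sR=24/17; mL=-1716/493, mR=-120/29; mL+mR=-3756/493 → advance -1; mR−mL=-324/493 → turn -1·90°
n=1: pose=(7,5,N); sL=4/3, sR=12/13; mL=-62/39, mR=-4/3; mL+mR=-38/13 → advance -1; mR−mL=10/39 → turn +1·90°
n=2: pose=(7,4,W); sL=24/5, sR=120/73; mL=-1476/365, mR=-24/5; mL+mR=-3228/365 → advance -1; mR−mL=-276/365 → turn -1·90°
n=3: pose=(8,4,N); sL=3/2, sR=15/16; mL=-27/16, mR=-3/2; mL+mR=-51/16 → advance -1; mR−mL=3/16 → turn +1·90°
n=4: pose=(8,3,W); sL=24/5, sR=24/13; mL=-276/65, mR=-24/5; mL+mR=-588/65 → advance -1; mR−mL=-36/65 → turn -1·90°
n=5: pose=(9,3,N); sL=60/37, sR=12/13; mL=-834/481, mR=-60/37; mL+mR=-1614/481 → advance -1; mR−mL=54/481 → turn +1·90°
n=6: pose=(9,2,W); sL=120/29, sR=120/61; mL=-7140/1769, mR=-120/29; mL+mR=-14460/1769 → advance -1; mR−mL=-180/1769 → turn -1·90°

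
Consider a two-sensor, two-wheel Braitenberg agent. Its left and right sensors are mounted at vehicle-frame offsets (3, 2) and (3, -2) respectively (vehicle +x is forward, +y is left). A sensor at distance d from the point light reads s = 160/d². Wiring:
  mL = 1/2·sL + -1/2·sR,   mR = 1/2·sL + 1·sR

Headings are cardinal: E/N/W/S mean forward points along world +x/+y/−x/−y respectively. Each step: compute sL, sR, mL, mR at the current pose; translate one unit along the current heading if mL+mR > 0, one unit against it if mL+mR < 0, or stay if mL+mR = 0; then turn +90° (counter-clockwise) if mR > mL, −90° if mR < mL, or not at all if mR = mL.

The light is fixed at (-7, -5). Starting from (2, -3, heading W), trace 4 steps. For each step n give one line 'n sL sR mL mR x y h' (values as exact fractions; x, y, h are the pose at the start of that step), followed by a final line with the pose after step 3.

n=0: pose=(2,-3,W); sL=40/9, sR=40/13; mL=80/117, mR=620/117; mL+mR=700/117 → advance +1; mR−mL=60/13 → turn +1·90°
n=1: pose=(1,-3,S); sL=160/101, sR=160/37; mL=-5120/3737, mR=19120/3737; mL+mR=14000/3737 → advance +1; mR−mL=240/37 → turn +1·90°
n=2: pose=(1,-4,E); sL=16/13, sR=80/61; mL=-32/793, mR=1528/793; mL+mR=1496/793 → advance +1; mR−mL=120/61 → turn +1·90°
n=3: pose=(2,-4,N); sL=32/13, sR=160/137; mL=1152/1781, mR=4272/1781; mL+mR=5424/1781 → advance +1; mR−mL=240/137 → turn +1·90°

0 40/9 40/13 80/117 620/117 2 -3 W
1 160/101 160/37 -5120/3737 19120/3737 1 -3 S
2 16/13 80/61 -32/793 1528/793 1 -4 E
3 32/13 160/137 1152/1781 4272/1781 2 -4 N
final 2 -3 W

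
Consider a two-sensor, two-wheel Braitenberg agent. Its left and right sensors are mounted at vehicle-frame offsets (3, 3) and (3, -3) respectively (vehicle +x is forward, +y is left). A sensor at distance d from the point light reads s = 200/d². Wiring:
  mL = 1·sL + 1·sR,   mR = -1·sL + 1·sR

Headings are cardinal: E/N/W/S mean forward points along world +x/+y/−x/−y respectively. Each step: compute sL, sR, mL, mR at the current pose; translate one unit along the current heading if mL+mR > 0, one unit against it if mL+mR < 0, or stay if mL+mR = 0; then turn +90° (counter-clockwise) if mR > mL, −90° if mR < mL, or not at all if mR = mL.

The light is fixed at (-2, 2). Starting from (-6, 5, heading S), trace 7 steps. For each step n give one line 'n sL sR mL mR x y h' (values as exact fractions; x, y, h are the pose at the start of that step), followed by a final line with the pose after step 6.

n=0: pose=(-6,5,S); sL=200, sR=200/49; mL=10000/49, mR=-9600/49; mL+mR=400/49 → advance +1; mR−mL=-400 → turn -1·90°
n=1: pose=(-6,4,W); sL=4, sR=100/37; mL=248/37, mR=-48/37; mL+mR=200/37 → advance +1; mR−mL=-8 → turn -1·90°
n=2: pose=(-7,4,N); sL=200/89, sR=200/29; mL=23600/2581, mR=12000/2581; mL+mR=400/29 → advance +1; mR−mL=-400/89 → turn -1·90°
n=3: pose=(-7,5,E); sL=5, sR=50; mL=55, mR=45; mL+mR=100 → advance +1; mR−mL=-10 → turn -1·90°
n=4: pose=(-6,5,S); sL=200, sR=200/49; mL=10000/49, mR=-9600/49; mL+mR=400/49 → advance +1; mR−mL=-400 → turn -1·90°
n=5: pose=(-6,4,W); sL=4, sR=100/37; mL=248/37, mR=-48/37; mL+mR=200/37 → advance +1; mR−mL=-8 → turn -1·90°
n=6: pose=(-7,4,N); sL=200/89, sR=200/29; mL=23600/2581, mR=12000/2581; mL+mR=400/29 → advance +1; mR−mL=-400/89 → turn -1·90°

0 200 200/49 10000/49 -9600/49 -6 5 S
1 4 100/37 248/37 -48/37 -6 4 W
2 200/89 200/29 23600/2581 12000/2581 -7 4 N
3 5 50 55 45 -7 5 E
4 200 200/49 10000/49 -9600/49 -6 5 S
5 4 100/37 248/37 -48/37 -6 4 W
6 200/89 200/29 23600/2581 12000/2581 -7 4 N
final -7 5 E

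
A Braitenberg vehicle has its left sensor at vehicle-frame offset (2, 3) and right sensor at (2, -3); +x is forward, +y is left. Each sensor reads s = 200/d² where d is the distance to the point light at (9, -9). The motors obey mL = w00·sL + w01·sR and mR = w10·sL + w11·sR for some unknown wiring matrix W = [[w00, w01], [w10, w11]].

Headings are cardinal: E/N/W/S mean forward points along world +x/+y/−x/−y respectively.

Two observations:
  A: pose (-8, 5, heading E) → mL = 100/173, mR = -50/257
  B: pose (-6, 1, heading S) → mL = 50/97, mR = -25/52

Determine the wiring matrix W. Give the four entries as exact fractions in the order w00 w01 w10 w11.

0 1 -1/2 0

obs A: pose=(-8,5,E) → sL=100/257, sR=100/173, mL=100/173, mR=-50/257
obs B: pose=(-6,1,S) → sL=25/26, sR=50/97, mL=50/97, mR=-25/52
sensor matrix S = [[100/257, 100/173], [25/26, 50/97]]; det S = -19916250/56065321
solve [mL_A; mL_B] = S·[w00; w01] and [mR_A; mR_B] = S·[w10; w11]:
  w00 = 0, w01 = 1, w10 = -1/2, w11 = 0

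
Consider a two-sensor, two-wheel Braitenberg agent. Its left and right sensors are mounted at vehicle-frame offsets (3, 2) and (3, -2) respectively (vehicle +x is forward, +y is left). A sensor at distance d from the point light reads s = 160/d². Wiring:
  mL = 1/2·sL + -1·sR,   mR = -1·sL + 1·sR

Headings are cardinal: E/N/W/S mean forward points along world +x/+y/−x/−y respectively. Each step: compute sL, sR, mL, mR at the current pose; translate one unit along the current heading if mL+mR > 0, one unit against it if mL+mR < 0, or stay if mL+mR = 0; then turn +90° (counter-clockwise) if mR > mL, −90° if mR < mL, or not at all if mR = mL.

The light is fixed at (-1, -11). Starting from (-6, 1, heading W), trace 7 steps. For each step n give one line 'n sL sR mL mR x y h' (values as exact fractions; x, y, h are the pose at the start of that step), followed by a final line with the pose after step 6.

0 40/41 8/13 -68/533 -192/533 -6 1 W
1 160/261 160/229 -23440/59769 5120/59769 -5 1 N
2 16/13 80/109 -168/1417 -704/1417 -5 0 W
3 160/221 160/197 -19600/43537 3840/43537 -4 0 N
4 8/5 8/9 -4/45 -32/45 -4 -1 W
5 32/37 160/169 -3216/6253 512/6253 -3 -1 N
6 80/37 80/73 -40/2701 -2880/2701 -3 -2 W
final -2 -2 N

n=0: pose=(-6,1,W); sL=40/41, sR=8/13; mL=-68/533, mR=-192/533; mL+mR=-20/41 → advance -1; mR−mL=-124/533 → turn -1·90°
n=1: pose=(-5,1,N); sL=160/261, sR=160/229; mL=-23440/59769, mR=5120/59769; mL+mR=-80/261 → advance -1; mR−mL=9520/19923 → turn +1·90°
n=2: pose=(-5,0,W); sL=16/13, sR=80/109; mL=-168/1417, mR=-704/1417; mL+mR=-8/13 → advance -1; mR−mL=-536/1417 → turn -1·90°
n=3: pose=(-4,0,N); sL=160/221, sR=160/197; mL=-19600/43537, mR=3840/43537; mL+mR=-80/221 → advance -1; mR−mL=23440/43537 → turn +1·90°
n=4: pose=(-4,-1,W); sL=8/5, sR=8/9; mL=-4/45, mR=-32/45; mL+mR=-4/5 → advance -1; mR−mL=-28/45 → turn -1·90°
n=5: pose=(-3,-1,N); sL=32/37, sR=160/169; mL=-3216/6253, mR=512/6253; mL+mR=-16/37 → advance -1; mR−mL=3728/6253 → turn +1·90°
n=6: pose=(-3,-2,W); sL=80/37, sR=80/73; mL=-40/2701, mR=-2880/2701; mL+mR=-40/37 → advance -1; mR−mL=-2840/2701 → turn -1·90°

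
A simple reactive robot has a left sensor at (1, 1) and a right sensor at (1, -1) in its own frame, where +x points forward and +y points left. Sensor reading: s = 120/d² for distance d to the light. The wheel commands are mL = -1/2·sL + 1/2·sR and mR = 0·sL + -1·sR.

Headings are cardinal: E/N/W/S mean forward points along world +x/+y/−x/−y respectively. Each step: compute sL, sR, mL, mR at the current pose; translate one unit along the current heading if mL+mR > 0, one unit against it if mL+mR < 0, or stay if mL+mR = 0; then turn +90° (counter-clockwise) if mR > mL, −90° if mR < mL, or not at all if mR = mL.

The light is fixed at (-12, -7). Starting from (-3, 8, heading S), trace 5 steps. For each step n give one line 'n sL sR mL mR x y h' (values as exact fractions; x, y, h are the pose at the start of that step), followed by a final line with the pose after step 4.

n=0: pose=(-3,8,S); sL=15/37, sR=6/13; mL=27/962, mR=-6/13; mL+mR=-417/962 → advance -1; mR−mL=-471/962 → turn -1·90°
n=1: pose=(-3,9,W); sL=120/289, sR=120/353; mL=-3840/102017, mR=-120/353; mL+mR=-38520/102017 → advance -1; mR−mL=-30840/102017 → turn -1·90°
n=2: pose=(-2,9,N); sL=12/37, sR=12/41; mL=-24/1517, mR=-12/41; mL+mR=-468/1517 → advance -1; mR−mL=-420/1517 → turn -1·90°
n=3: pose=(-2,8,E); sL=120/377, sR=120/317; mL=3600/119509, mR=-120/317; mL+mR=-41640/119509 → advance -1; mR−mL=-48840/119509 → turn -1·90°
n=4: pose=(-3,8,S); sL=15/37, sR=6/13; mL=27/962, mR=-6/13; mL+mR=-417/962 → advance -1; mR−mL=-471/962 → turn -1·90°

0 15/37 6/13 27/962 -6/13 -3 8 S
1 120/289 120/353 -3840/102017 -120/353 -3 9 W
2 12/37 12/41 -24/1517 -12/41 -2 9 N
3 120/377 120/317 3600/119509 -120/317 -2 8 E
4 15/37 6/13 27/962 -6/13 -3 8 S
final -3 9 W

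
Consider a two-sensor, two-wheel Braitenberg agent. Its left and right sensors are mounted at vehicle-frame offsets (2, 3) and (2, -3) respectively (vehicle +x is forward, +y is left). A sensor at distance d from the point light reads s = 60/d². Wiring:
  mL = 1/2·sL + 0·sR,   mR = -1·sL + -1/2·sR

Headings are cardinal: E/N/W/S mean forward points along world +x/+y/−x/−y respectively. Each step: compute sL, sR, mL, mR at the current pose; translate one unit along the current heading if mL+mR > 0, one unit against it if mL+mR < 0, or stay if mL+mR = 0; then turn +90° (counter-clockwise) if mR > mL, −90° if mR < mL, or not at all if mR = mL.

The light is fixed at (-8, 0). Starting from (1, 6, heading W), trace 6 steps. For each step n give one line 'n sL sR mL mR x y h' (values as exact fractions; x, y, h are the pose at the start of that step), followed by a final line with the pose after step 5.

n=0: pose=(1,6,W); sL=30/29, sR=6/13; mL=15/29, mR=-477/377; mL+mR=-282/377 → advance -1; mR−mL=-672/377 → turn -1·90°
n=1: pose=(2,6,N); sL=60/113, sR=60/233; mL=30/113, mR=-17370/26329; mL+mR=-10380/26329 → advance -1; mR−mL=-24360/26329 → turn -1·90°
n=2: pose=(2,5,E); sL=15/52, sR=15/37; mL=15/104, mR=-945/1924; mL+mR=-1335/3848 → advance -1; mR−mL=-2445/3848 → turn -1·90°
n=3: pose=(1,5,S); sL=20/51, sR=4/3; mL=10/51, mR=-18/17; mL+mR=-44/51 → advance -1; mR−mL=-64/51 → turn -1·90°
n=4: pose=(1,6,W); sL=30/29, sR=6/13; mL=15/29, mR=-477/377; mL+mR=-282/377 → advance -1; mR−mL=-672/377 → turn -1·90°
n=5: pose=(2,6,N); sL=60/113, sR=60/233; mL=30/113, mR=-17370/26329; mL+mR=-10380/26329 → advance -1; mR−mL=-24360/26329 → turn -1·90°

0 30/29 6/13 15/29 -477/377 1 6 W
1 60/113 60/233 30/113 -17370/26329 2 6 N
2 15/52 15/37 15/104 -945/1924 2 5 E
3 20/51 4/3 10/51 -18/17 1 5 S
4 30/29 6/13 15/29 -477/377 1 6 W
5 60/113 60/233 30/113 -17370/26329 2 6 N
final 2 5 E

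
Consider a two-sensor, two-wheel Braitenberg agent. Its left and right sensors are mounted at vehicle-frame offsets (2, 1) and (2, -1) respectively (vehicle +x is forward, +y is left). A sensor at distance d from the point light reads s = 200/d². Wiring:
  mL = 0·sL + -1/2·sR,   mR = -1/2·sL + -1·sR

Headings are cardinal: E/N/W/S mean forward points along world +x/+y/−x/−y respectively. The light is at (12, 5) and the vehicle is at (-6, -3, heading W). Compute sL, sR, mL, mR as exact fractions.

left sensor world pos  = (-8, -4); dL² = 481
right sensor world pos = (-8, -2); dR² = 449
sL = 200/481 = 200/481
sR = 200/449 = 200/449
mL = 0·sL + -1/2·sR = -100/449
mR = -1/2·sL + -1·sR = -141100/215969

200/481 200/449 -100/449 -141100/215969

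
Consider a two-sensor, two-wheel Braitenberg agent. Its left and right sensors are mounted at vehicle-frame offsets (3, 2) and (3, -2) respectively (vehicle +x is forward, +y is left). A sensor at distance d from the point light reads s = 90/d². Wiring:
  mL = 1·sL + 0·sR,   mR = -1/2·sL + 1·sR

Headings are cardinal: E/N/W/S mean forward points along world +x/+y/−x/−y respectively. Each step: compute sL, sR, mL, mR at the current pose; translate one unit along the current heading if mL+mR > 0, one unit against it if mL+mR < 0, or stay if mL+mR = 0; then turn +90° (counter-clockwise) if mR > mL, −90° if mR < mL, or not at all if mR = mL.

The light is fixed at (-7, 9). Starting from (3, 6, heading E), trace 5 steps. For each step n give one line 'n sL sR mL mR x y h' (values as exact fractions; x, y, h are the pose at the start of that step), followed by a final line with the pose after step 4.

0 9/17 45/97 9/17 657/3298 3 6 E
1 18/41 10/13 18/41 293/533 4 6 S
2 9/20 45/116 9/20 189/1160 4 5 E
3 18/49 90/149 18/49 3069/7301 5 5 S
4 5/13 45/137 5/13 485/3562 5 4 E
final 6 4 S

n=0: pose=(3,6,E); sL=9/17, sR=45/97; mL=9/17, mR=657/3298; mL+mR=2403/3298 → advance +1; mR−mL=-1089/3298 → turn -1·90°
n=1: pose=(4,6,S); sL=18/41, sR=10/13; mL=18/41, mR=293/533; mL+mR=527/533 → advance +1; mR−mL=59/533 → turn +1·90°
n=2: pose=(4,5,E); sL=9/20, sR=45/116; mL=9/20, mR=189/1160; mL+mR=711/1160 → advance +1; mR−mL=-333/1160 → turn -1·90°
n=3: pose=(5,5,S); sL=18/49, sR=90/149; mL=18/49, mR=3069/7301; mL+mR=5751/7301 → advance +1; mR−mL=387/7301 → turn +1·90°
n=4: pose=(5,4,E); sL=5/13, sR=45/137; mL=5/13, mR=485/3562; mL+mR=1855/3562 → advance +1; mR−mL=-885/3562 → turn -1·90°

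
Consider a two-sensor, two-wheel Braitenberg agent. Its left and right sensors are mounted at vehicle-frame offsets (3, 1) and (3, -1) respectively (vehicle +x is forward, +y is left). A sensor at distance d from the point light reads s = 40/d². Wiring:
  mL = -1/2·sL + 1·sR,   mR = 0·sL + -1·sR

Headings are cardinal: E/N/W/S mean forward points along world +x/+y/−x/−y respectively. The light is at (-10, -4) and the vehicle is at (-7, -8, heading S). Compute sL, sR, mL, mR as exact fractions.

8/13 40/53 308/689 -40/53

left sensor world pos  = (-6, -11); dL² = 65
right sensor world pos = (-8, -11); dR² = 53
sL = 40/65 = 8/13
sR = 40/53 = 40/53
mL = -1/2·sL + 1·sR = 308/689
mR = 0·sL + -1·sR = -40/53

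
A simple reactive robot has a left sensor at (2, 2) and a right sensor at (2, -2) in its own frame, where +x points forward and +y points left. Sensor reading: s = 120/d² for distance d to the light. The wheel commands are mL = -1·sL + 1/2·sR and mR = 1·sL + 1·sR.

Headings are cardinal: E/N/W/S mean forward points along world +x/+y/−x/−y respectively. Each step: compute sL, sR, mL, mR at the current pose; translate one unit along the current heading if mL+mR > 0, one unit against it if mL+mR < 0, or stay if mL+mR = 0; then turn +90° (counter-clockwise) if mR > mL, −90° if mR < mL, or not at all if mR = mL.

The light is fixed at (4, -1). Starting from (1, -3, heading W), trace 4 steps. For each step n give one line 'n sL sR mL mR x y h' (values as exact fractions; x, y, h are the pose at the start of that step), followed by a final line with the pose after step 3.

n=0: pose=(1,-3,W); sL=120/41, sR=24/5; mL=-108/205, mR=1584/205; mL+mR=36/5 → advance +1; mR−mL=1692/205 → turn +1·90°
n=1: pose=(0,-3,S); sL=6, sR=30/13; mL=-63/13, mR=108/13; mL+mR=45/13 → advance +1; mR−mL=171/13 → turn +1·90°
n=2: pose=(0,-4,E); sL=24, sR=120/29; mL=-636/29, mR=816/29; mL+mR=180/29 → advance +1; mR−mL=1452/29 → turn +1·90°
n=3: pose=(1,-4,N); sL=60/13, sR=60; mL=330/13, mR=840/13; mL+mR=90 → advance +1; mR−mL=510/13 → turn +1·90°

0 120/41 24/5 -108/205 1584/205 1 -3 W
1 6 30/13 -63/13 108/13 0 -3 S
2 24 120/29 -636/29 816/29 0 -4 E
3 60/13 60 330/13 840/13 1 -4 N
final 1 -3 W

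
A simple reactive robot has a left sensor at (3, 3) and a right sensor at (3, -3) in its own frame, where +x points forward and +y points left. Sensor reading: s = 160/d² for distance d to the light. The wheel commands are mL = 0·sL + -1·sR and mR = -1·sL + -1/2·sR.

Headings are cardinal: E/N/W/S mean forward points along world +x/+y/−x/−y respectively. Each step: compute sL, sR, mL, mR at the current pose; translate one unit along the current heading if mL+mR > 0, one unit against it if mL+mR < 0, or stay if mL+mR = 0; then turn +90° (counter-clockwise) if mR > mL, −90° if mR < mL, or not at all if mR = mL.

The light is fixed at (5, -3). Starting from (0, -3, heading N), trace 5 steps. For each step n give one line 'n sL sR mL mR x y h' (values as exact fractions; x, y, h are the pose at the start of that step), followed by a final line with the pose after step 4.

0 160/73 160/13 -160/13 -7920/949 0 -3 N
1 2 40/17 -40/17 -54/17 0 -4 W
2 160/53 32 -32 -1008/53 1 -4 N
3 80/37 16/5 -16/5 -696/185 1 -5 W
4 160/37 160 -160 -3120/37 2 -5 N
final 2 -6 W

n=0: pose=(0,-3,N); sL=160/73, sR=160/13; mL=-160/13, mR=-7920/949; mL+mR=-19600/949 → advance -1; mR−mL=3760/949 → turn +1·90°
n=1: pose=(0,-4,W); sL=2, sR=40/17; mL=-40/17, mR=-54/17; mL+mR=-94/17 → advance -1; mR−mL=-14/17 → turn -1·90°
n=2: pose=(1,-4,N); sL=160/53, sR=32; mL=-32, mR=-1008/53; mL+mR=-2704/53 → advance -1; mR−mL=688/53 → turn +1·90°
n=3: pose=(1,-5,W); sL=80/37, sR=16/5; mL=-16/5, mR=-696/185; mL+mR=-1288/185 → advance -1; mR−mL=-104/185 → turn -1·90°
n=4: pose=(2,-5,N); sL=160/37, sR=160; mL=-160, mR=-3120/37; mL+mR=-9040/37 → advance -1; mR−mL=2800/37 → turn +1·90°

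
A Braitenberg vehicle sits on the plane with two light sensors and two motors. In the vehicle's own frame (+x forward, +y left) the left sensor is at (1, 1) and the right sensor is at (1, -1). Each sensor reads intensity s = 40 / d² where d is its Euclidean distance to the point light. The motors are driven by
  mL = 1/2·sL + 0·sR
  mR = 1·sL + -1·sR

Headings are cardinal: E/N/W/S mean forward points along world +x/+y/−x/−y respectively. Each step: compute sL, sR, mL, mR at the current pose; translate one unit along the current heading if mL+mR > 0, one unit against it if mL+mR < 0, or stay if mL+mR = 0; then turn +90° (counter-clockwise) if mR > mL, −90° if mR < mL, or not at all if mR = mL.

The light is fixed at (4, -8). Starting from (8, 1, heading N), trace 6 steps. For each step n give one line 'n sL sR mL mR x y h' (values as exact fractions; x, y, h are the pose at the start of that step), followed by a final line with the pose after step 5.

0 40/109 8/25 20/109 128/2725 8 1 N
1 20/73 20/53 10/73 -400/3869 8 2 E
2 40/117 40/97 20/117 -800/11349 9 2 S
3 1/2 10/29 1/4 9/58 9 1 W
4 40/109 8/25 20/109 128/2725 8 1 N
5 20/73 20/53 10/73 -400/3869 8 2 E
final 9 2 S

n=0: pose=(8,1,N); sL=40/109, sR=8/25; mL=20/109, mR=128/2725; mL+mR=628/2725 → advance +1; mR−mL=-372/2725 → turn -1·90°
n=1: pose=(8,2,E); sL=20/73, sR=20/53; mL=10/73, mR=-400/3869; mL+mR=130/3869 → advance +1; mR−mL=-930/3869 → turn -1·90°
n=2: pose=(9,2,S); sL=40/117, sR=40/97; mL=20/117, mR=-800/11349; mL+mR=380/3783 → advance +1; mR−mL=-2740/11349 → turn -1·90°
n=3: pose=(9,1,W); sL=1/2, sR=10/29; mL=1/4, mR=9/58; mL+mR=47/116 → advance +1; mR−mL=-11/116 → turn -1·90°
n=4: pose=(8,1,N); sL=40/109, sR=8/25; mL=20/109, mR=128/2725; mL+mR=628/2725 → advance +1; mR−mL=-372/2725 → turn -1·90°
n=5: pose=(8,2,E); sL=20/73, sR=20/53; mL=10/73, mR=-400/3869; mL+mR=130/3869 → advance +1; mR−mL=-930/3869 → turn -1·90°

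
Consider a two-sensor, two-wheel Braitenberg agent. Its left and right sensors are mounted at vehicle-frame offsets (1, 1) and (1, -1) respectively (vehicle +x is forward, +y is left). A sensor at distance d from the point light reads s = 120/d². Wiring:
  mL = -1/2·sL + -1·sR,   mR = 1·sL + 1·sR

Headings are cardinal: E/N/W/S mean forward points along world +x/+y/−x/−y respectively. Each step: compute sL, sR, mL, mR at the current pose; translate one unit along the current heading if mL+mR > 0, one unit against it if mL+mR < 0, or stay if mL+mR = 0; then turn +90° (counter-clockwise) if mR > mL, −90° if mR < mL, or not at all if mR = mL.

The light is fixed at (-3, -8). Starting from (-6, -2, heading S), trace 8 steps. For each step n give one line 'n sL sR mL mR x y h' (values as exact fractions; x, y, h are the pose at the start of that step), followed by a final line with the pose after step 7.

0 120/29 120/41 -5940/1189 8400/1189 -6 -2 S
1 3 6 -15/2 9 -6 -3 E
2 8/3 120/37 -508/111 656/111 -5 -3 N
3 60/17 60/29 -1890/493 2760/493 -5 -2 W
4 120/29 120/41 -5940/1189 8400/1189 -6 -2 S
5 3 6 -15/2 9 -6 -3 E
6 8/3 120/37 -508/111 656/111 -5 -3 N
7 60/17 60/29 -1890/493 2760/493 -5 -2 W
final -6 -2 S

n=0: pose=(-6,-2,S); sL=120/29, sR=120/41; mL=-5940/1189, mR=8400/1189; mL+mR=60/29 → advance +1; mR−mL=14340/1189 → turn +1·90°
n=1: pose=(-6,-3,E); sL=3, sR=6; mL=-15/2, mR=9; mL+mR=3/2 → advance +1; mR−mL=33/2 → turn +1·90°
n=2: pose=(-5,-3,N); sL=8/3, sR=120/37; mL=-508/111, mR=656/111; mL+mR=4/3 → advance +1; mR−mL=388/37 → turn +1·90°
n=3: pose=(-5,-2,W); sL=60/17, sR=60/29; mL=-1890/493, mR=2760/493; mL+mR=30/17 → advance +1; mR−mL=4650/493 → turn +1·90°
n=4: pose=(-6,-2,S); sL=120/29, sR=120/41; mL=-5940/1189, mR=8400/1189; mL+mR=60/29 → advance +1; mR−mL=14340/1189 → turn +1·90°
n=5: pose=(-6,-3,E); sL=3, sR=6; mL=-15/2, mR=9; mL+mR=3/2 → advance +1; mR−mL=33/2 → turn +1·90°
n=6: pose=(-5,-3,N); sL=8/3, sR=120/37; mL=-508/111, mR=656/111; mL+mR=4/3 → advance +1; mR−mL=388/37 → turn +1·90°
n=7: pose=(-5,-2,W); sL=60/17, sR=60/29; mL=-1890/493, mR=2760/493; mL+mR=30/17 → advance +1; mR−mL=4650/493 → turn +1·90°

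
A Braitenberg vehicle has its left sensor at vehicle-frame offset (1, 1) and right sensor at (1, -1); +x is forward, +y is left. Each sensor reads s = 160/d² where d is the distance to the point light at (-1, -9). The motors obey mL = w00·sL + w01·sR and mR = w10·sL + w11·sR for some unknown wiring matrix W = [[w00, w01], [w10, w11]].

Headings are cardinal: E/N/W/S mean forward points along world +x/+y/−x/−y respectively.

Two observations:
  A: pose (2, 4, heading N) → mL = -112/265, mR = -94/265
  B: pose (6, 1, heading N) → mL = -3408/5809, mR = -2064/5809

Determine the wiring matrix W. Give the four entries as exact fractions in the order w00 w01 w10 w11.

-1 1/2 1/2 -1

obs A: pose=(2,4,N) → sL=4/5, sR=40/53, mL=-112/265, mR=-94/265
obs B: pose=(6,1,N) → sL=160/157, sR=32/37, mL=-3408/5809, mR=-2064/5809
sensor matrix S = [[4/5, 40/53], [160/157, 32/37]]; det S = -118912/1539385
solve [mL_A; mL_B] = S·[w00; w01] and [mR_A; mR_B] = S·[w10; w11]:
  w00 = -1, w01 = 1/2, w10 = 1/2, w11 = -1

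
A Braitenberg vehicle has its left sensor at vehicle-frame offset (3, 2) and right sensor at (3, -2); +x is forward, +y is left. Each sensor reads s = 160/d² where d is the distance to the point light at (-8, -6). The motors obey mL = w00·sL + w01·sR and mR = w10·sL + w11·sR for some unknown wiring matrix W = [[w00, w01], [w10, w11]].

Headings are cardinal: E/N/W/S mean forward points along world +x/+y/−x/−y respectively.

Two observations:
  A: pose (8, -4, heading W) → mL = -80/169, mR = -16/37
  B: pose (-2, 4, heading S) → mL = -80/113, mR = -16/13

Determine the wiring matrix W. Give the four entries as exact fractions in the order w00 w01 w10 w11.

obs A: pose=(8,-4,W) → sL=160/169, sR=32/37, mL=-80/169, mR=-16/37
obs B: pose=(-2,4,S) → sL=160/113, sR=32/13, mL=-80/113, mR=-16/13
sensor matrix S = [[160/169, 32/37], [160/113, 32/13]]; det S = 10158080/9185657
solve [mL_A; mL_B] = S·[w00; w01] and [mR_A; mR_B] = S·[w10; w11]:
  w00 = -1/2, w01 = 0, w10 = 0, w11 = -1/2

-1/2 0 0 -1/2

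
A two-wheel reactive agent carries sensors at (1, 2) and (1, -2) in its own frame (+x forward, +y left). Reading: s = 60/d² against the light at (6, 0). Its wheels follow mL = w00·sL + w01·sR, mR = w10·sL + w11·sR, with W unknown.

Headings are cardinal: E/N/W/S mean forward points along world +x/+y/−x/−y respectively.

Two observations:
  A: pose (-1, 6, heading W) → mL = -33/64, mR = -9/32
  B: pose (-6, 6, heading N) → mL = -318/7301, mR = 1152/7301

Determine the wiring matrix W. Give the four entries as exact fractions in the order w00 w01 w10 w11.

-1 1/2 -1 1

obs A: pose=(-1,6,W) → sL=3/4, sR=15/32, mL=-33/64, mR=-9/32
obs B: pose=(-6,6,N) → sL=12/49, sR=60/149, mL=-318/7301, mR=1152/7301
sensor matrix S = [[3/4, 15/32], [12/49, 60/149]]; det S = 10935/58408
solve [mL_A; mL_B] = S·[w00; w01] and [mR_A; mR_B] = S·[w10; w11]:
  w00 = -1, w01 = 1/2, w10 = -1, w11 = 1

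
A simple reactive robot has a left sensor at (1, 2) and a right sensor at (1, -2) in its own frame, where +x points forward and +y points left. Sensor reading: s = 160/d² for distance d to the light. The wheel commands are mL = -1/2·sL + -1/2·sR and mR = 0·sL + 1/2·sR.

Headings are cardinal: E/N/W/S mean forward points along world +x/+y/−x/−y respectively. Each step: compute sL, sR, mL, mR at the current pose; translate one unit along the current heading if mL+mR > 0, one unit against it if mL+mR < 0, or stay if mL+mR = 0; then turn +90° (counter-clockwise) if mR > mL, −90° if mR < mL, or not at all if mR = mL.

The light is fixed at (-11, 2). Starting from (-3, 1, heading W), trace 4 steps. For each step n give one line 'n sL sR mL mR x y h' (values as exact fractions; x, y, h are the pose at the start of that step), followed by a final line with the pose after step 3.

n=0: pose=(-3,1,W); sL=80/29, sR=16/5; mL=-432/145, mR=8/5; mL+mR=-40/29 → advance -1; mR−mL=664/145 → turn +1·90°
n=1: pose=(-2,1,S); sL=32/25, sR=160/53; mL=-2848/1325, mR=80/53; mL+mR=-16/25 → advance -1; mR−mL=4848/1325 → turn +1·90°
n=2: pose=(-2,2,E); sL=20/13, sR=20/13; mL=-20/13, mR=10/13; mL+mR=-10/13 → advance -1; mR−mL=30/13 → turn +1·90°
n=3: pose=(-3,2,N); sL=160/37, sR=160/101; mL=-11040/3737, mR=80/101; mL+mR=-80/37 → advance -1; mR−mL=14000/3737 → turn +1·90°

0 80/29 16/5 -432/145 8/5 -3 1 W
1 32/25 160/53 -2848/1325 80/53 -2 1 S
2 20/13 20/13 -20/13 10/13 -2 2 E
3 160/37 160/101 -11040/3737 80/101 -3 2 N
final -3 1 W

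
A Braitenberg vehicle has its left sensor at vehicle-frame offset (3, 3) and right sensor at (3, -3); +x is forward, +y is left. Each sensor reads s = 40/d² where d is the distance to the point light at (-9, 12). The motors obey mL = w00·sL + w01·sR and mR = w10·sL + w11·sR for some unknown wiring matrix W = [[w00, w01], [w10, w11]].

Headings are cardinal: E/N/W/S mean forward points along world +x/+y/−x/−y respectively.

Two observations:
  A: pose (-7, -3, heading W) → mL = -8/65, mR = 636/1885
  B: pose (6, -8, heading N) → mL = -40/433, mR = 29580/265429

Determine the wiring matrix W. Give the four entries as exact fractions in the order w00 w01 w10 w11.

obs A: pose=(-7,-3,W) → sL=8/65, sR=8/29, mL=-8/65, mR=636/1885
obs B: pose=(6,-8,N) → sL=40/433, sR=40/613, mL=-40/433, mR=29580/265429
sensor matrix S = [[8/65, 8/29], [40/433, 40/613]]; det S = -1746432/100066733
solve [mL_A; mL_B] = S·[w00; w01] and [mR_A; mR_B] = S·[w10; w11]:
  w00 = -1, w01 = 0, w10 = 1/2, w11 = 1

-1 0 1/2 1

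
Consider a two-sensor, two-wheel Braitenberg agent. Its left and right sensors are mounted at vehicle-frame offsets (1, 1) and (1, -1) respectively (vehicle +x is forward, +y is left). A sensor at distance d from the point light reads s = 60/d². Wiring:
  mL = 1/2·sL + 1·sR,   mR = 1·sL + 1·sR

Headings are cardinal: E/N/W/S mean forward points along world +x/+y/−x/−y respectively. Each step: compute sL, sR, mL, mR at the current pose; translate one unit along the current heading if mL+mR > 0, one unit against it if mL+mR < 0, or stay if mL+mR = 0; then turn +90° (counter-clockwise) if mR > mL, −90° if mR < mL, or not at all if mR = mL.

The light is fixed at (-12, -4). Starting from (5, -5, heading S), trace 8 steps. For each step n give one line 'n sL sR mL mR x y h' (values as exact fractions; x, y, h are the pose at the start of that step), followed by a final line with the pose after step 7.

n=0: pose=(5,-5,S); sL=15/82, sR=3/13; mL=687/2132, mR=441/1066; mL+mR=1569/2132 → advance +1; mR−mL=15/164 → turn +1·90°
n=1: pose=(5,-6,E); sL=12/65, sR=20/111; mL=1966/7215, mR=2632/7215; mL+mR=4598/7215 → advance +1; mR−mL=6/65 → turn +1·90°
n=2: pose=(6,-6,N); sL=6/29, sR=30/181; mL=1413/5249, mR=1956/5249; mL+mR=3369/5249 → advance +1; mR−mL=3/29 → turn +1·90°
n=3: pose=(6,-5,W); sL=60/293, sR=60/289; mL=26250/84677, mR=34920/84677; mL+mR=61170/84677 → advance +1; mR−mL=30/293 → turn +1·90°
n=4: pose=(5,-5,S); sL=15/82, sR=3/13; mL=687/2132, mR=441/1066; mL+mR=1569/2132 → advance +1; mR−mL=15/164 → turn +1·90°
n=5: pose=(5,-6,E); sL=12/65, sR=20/111; mL=1966/7215, mR=2632/7215; mL+mR=4598/7215 → advance +1; mR−mL=6/65 → turn +1·90°
n=6: pose=(6,-6,N); sL=6/29, sR=30/181; mL=1413/5249, mR=1956/5249; mL+mR=3369/5249 → advance +1; mR−mL=3/29 → turn +1·90°
n=7: pose=(6,-5,W); sL=60/293, sR=60/289; mL=26250/84677, mR=34920/84677; mL+mR=61170/84677 → advance +1; mR−mL=30/293 → turn +1·90°

0 15/82 3/13 687/2132 441/1066 5 -5 S
1 12/65 20/111 1966/7215 2632/7215 5 -6 E
2 6/29 30/181 1413/5249 1956/5249 6 -6 N
3 60/293 60/289 26250/84677 34920/84677 6 -5 W
4 15/82 3/13 687/2132 441/1066 5 -5 S
5 12/65 20/111 1966/7215 2632/7215 5 -6 E
6 6/29 30/181 1413/5249 1956/5249 6 -6 N
7 60/293 60/289 26250/84677 34920/84677 6 -5 W
final 5 -5 S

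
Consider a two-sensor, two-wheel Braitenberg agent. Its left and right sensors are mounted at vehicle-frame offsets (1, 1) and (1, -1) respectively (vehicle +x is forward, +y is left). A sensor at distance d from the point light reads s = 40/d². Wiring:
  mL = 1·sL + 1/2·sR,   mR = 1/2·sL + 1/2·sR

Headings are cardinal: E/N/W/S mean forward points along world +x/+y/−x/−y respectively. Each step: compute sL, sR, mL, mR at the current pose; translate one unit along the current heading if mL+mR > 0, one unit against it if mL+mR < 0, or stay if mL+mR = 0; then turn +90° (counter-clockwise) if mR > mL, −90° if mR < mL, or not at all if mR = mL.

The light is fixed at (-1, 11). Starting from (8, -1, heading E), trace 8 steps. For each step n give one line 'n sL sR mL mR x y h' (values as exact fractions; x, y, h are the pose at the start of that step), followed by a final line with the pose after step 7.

n=0: pose=(8,-1,E); sL=40/221, sR=40/269; mL=15180/59449, mR=9800/59449; mL+mR=24980/59449 → advance +1; mR−mL=-20/221 → turn -1·90°
n=1: pose=(9,-1,S); sL=4/29, sR=4/25; mL=158/725, mR=108/725; mL+mR=266/725 → advance +1; mR−mL=-2/29 → turn -1·90°
n=2: pose=(9,-2,W); sL=40/277, sR=8/45; mL=2908/12465, mR=2008/12465; mL+mR=4916/12465 → advance +1; mR−mL=-20/277 → turn -1·90°
n=3: pose=(8,-2,N); sL=5/26, sR=10/61; mL=435/1586, mR=565/3172; mL+mR=1435/3172 → advance +1; mR−mL=-5/52 → turn -1·90°
n=4: pose=(8,-1,E); sL=40/221, sR=40/269; mL=15180/59449, mR=9800/59449; mL+mR=24980/59449 → advance +1; mR−mL=-20/221 → turn -1·90°
n=5: pose=(9,-1,S); sL=4/29, sR=4/25; mL=158/725, mR=108/725; mL+mR=266/725 → advance +1; mR−mL=-2/29 → turn -1·90°
n=6: pose=(9,-2,W); sL=40/277, sR=8/45; mL=2908/12465, mR=2008/12465; mL+mR=4916/12465 → advance +1; mR−mL=-20/277 → turn -1·90°
n=7: pose=(8,-2,N); sL=5/26, sR=10/61; mL=435/1586, mR=565/3172; mL+mR=1435/3172 → advance +1; mR−mL=-5/52 → turn -1·90°

0 40/221 40/269 15180/59449 9800/59449 8 -1 E
1 4/29 4/25 158/725 108/725 9 -1 S
2 40/277 8/45 2908/12465 2008/12465 9 -2 W
3 5/26 10/61 435/1586 565/3172 8 -2 N
4 40/221 40/269 15180/59449 9800/59449 8 -1 E
5 4/29 4/25 158/725 108/725 9 -1 S
6 40/277 8/45 2908/12465 2008/12465 9 -2 W
7 5/26 10/61 435/1586 565/3172 8 -2 N
final 8 -1 E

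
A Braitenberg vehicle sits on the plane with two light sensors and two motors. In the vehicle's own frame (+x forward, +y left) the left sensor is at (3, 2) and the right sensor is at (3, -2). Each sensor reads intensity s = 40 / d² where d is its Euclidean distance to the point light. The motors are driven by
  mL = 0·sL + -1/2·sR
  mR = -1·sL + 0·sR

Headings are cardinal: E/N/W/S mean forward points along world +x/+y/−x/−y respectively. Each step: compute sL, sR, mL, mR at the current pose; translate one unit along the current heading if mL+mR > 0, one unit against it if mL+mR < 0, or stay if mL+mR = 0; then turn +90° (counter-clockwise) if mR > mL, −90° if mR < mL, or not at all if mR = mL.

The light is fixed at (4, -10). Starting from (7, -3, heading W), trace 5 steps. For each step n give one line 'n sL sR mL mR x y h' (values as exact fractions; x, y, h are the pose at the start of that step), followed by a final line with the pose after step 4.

n=0: pose=(7,-3,W); sL=8/5, sR=40/81; mL=-20/81, mR=-8/5; mL+mR=-748/405 → advance -1; mR−mL=-548/405 → turn -1·90°
n=1: pose=(8,-3,N); sL=5/13, sR=5/17; mL=-5/34, mR=-5/13; mL+mR=-235/442 → advance -1; mR−mL=-105/442 → turn -1·90°
n=2: pose=(8,-4,E); sL=40/113, sR=8/13; mL=-4/13, mR=-40/113; mL+mR=-972/1469 → advance -1; mR−mL=-68/1469 → turn -1·90°
n=3: pose=(7,-4,S); sL=20/17, sR=4; mL=-2, mR=-20/17; mL+mR=-54/17 → advance -1; mR−mL=14/17 → turn +1·90°
n=4: pose=(7,-3,E); sL=40/117, sR=40/61; mL=-20/61, mR=-40/117; mL+mR=-4780/7137 → advance -1; mR−mL=-100/7137 → turn -1·90°

0 8/5 40/81 -20/81 -8/5 7 -3 W
1 5/13 5/17 -5/34 -5/13 8 -3 N
2 40/113 8/13 -4/13 -40/113 8 -4 E
3 20/17 4 -2 -20/17 7 -4 S
4 40/117 40/61 -20/61 -40/117 7 -3 E
final 6 -3 S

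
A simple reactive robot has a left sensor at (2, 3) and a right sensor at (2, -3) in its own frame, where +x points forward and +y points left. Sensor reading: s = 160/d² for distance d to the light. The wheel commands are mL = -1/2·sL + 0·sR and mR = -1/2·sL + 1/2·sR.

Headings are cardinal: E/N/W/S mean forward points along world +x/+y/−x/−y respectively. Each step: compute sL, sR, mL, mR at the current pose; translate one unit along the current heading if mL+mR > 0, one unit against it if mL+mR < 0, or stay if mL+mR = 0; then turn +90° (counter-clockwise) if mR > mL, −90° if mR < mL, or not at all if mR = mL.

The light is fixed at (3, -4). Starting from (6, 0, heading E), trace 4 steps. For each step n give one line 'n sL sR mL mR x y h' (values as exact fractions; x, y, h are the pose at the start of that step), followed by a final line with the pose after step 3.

0 80/37 80/13 -40/37 960/481 6 0 E
1 160/37 32/17 -80/37 -768/629 7 0 N
2 40 4 -20 -18 7 -1 W
3 32/13 32 -16/13 192/13 8 -1 S
final 8 -2 E

n=0: pose=(6,0,E); sL=80/37, sR=80/13; mL=-40/37, mR=960/481; mL+mR=440/481 → advance +1; mR−mL=40/13 → turn +1·90°
n=1: pose=(7,0,N); sL=160/37, sR=32/17; mL=-80/37, mR=-768/629; mL+mR=-2128/629 → advance -1; mR−mL=16/17 → turn +1·90°
n=2: pose=(7,-1,W); sL=40, sR=4; mL=-20, mR=-18; mL+mR=-38 → advance -1; mR−mL=2 → turn +1·90°
n=3: pose=(8,-1,S); sL=32/13, sR=32; mL=-16/13, mR=192/13; mL+mR=176/13 → advance +1; mR−mL=16 → turn +1·90°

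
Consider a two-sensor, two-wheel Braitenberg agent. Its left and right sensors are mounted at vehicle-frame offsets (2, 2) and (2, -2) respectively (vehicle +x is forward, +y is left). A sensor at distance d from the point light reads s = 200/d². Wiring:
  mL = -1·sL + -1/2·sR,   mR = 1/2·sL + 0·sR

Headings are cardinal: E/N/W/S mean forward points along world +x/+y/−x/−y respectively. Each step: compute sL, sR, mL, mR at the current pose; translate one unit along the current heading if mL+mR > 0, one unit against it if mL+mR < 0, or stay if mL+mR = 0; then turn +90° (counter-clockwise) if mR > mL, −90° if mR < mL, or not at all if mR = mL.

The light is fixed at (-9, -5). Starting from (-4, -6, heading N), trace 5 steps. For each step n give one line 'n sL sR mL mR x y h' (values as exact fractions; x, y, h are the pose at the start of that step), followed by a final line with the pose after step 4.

n=0: pose=(-4,-6,N); sL=20, sR=4; mL=-22, mR=10; mL+mR=-12 → advance -1; mR−mL=32 → turn +1·90°
n=1: pose=(-4,-7,W); sL=8, sR=200/9; mL=-172/9, mR=4; mL+mR=-136/9 → advance -1; mR−mL=208/9 → turn +1·90°
n=2: pose=(-3,-7,S); sL=5/2, sR=25/4; mL=-45/8, mR=5/4; mL+mR=-35/8 → advance -1; mR−mL=55/8 → turn +1·90°
n=3: pose=(-3,-6,E); sL=40/13, sR=200/73; mL=-4220/949, mR=20/13; mL+mR=-2760/949 → advance -1; mR−mL=5680/949 → turn +1·90°
n=4: pose=(-4,-6,N); sL=20, sR=4; mL=-22, mR=10; mL+mR=-12 → advance -1; mR−mL=32 → turn +1·90°

0 20 4 -22 10 -4 -6 N
1 8 200/9 -172/9 4 -4 -7 W
2 5/2 25/4 -45/8 5/4 -3 -7 S
3 40/13 200/73 -4220/949 20/13 -3 -6 E
4 20 4 -22 10 -4 -6 N
final -4 -7 W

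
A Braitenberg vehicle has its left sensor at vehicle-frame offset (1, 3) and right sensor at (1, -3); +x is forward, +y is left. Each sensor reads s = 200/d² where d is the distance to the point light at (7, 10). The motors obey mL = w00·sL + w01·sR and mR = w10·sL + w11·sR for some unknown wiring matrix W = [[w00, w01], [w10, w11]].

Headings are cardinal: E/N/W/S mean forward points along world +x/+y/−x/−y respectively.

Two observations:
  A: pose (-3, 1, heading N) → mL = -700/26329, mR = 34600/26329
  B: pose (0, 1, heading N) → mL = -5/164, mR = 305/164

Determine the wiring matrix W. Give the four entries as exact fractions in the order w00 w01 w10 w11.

1 -1/2 1/2 1/2

obs A: pose=(-3,1,N) → sL=200/233, sR=200/113, mL=-700/26329, mR=34600/26329
obs B: pose=(0,1,N) → sL=50/41, sR=5/2, mL=-5/164, mR=305/164
sensor matrix S = [[200/233, 200/113], [50/41, 5/2]]; det S = -13500/1079489
solve [mL_A; mL_B] = S·[w00; w01] and [mR_A; mR_B] = S·[w10; w11]:
  w00 = 1, w01 = -1/2, w10 = 1/2, w11 = 1/2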